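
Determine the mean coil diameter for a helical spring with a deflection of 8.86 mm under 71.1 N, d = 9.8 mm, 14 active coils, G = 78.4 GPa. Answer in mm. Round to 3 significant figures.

93.0 mm

Required rate k = F/δ = 71.1/8.86 = 8.0248 N/mm
D = (Gd⁴/(8N_a·k))^(1/3) = (78.4×10³·9.8⁴/(8·14·8.0248))^(1/3)
  = (804575)^(1/3) = 93.0084 mm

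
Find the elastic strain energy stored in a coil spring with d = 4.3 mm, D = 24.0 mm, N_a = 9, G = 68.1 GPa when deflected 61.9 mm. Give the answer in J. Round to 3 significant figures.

k = Gd⁴/(8D³N_a) = (68.1×10³)(4.3⁴)/(8·24.0³·9) = 23.391 N/mm
U = ½kδ² = 0.5 × 23.391 × 61.9² = 44813 N·mm = 44.813 J

44.8 J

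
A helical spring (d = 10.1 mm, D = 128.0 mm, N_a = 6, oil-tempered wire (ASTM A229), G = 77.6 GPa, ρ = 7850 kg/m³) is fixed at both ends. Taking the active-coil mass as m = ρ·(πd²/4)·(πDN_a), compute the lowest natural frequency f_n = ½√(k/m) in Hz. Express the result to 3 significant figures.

36.4 Hz

k = Gd⁴/(8D³N_a) = (77.6×10³)(10.1⁴)/(8·128.0³·6) = 8.0219 N/mm = 8021.9 N/m
Wire length L = πDN_a = π·128.0·6 = 2412.7 mm
m = ρ·(πd²/4)·L = 7850 × 80.118×10⁻⁶ m² × 2.4127 m = 1.5174 kg
f_n = ½√(k/m) = 0.5·√(8021.9/1.5174) = 0.5·√(5286.4) = 36.354 Hz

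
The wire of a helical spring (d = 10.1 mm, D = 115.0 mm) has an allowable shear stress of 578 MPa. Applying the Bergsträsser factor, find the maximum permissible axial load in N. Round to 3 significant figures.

1820 N

C = D/d = 115.0/10.1 = 11.3861
K_B = (4C+2)/(4C−3) = 47.545/42.545 = 1.1175
τ_max = K·8FD/(πd³) → F_max = τ_allow·πd³/(8DK)
F_max = 578·π·10.1³/(8·115.0·1.1175) = 1.8709e+06/1028.1 = 1819.7 N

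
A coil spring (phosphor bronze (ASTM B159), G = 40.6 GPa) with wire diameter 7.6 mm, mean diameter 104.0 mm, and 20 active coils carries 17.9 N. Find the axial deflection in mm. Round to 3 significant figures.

23.8 mm

k = Gd⁴/(8D³N_a) = (40.6×10³)(7.6⁴)/(8·104.0³·20) = 0.75259 N/mm
δ = F/k = 17.9 / 0.75259 = 23.784 mm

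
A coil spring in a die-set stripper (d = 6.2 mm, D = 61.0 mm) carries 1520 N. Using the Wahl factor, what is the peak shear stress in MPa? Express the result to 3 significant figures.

1140 MPa

Spring index C = D/d = 61.0/6.2 = 9.8387
K_W = (4C−1)/(4C−4) + 0.615/C = 38.355/35.355 + 0.0625 = 1.1474
τ₀ = 8FD/(πd³) = 8·1520·61.0/(π·6.2³) = 741760/748.73 = 990.69 MPa
τ_max = K·τ₀ = 1.1474 × 990.69 = 1136.7 MPa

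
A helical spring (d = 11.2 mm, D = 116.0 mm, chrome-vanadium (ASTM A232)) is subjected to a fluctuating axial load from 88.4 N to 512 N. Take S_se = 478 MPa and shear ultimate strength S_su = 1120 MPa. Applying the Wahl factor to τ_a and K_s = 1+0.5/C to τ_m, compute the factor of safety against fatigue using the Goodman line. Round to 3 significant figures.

6.05

C = D/d = 116.0/11.2 = 10.3571; K_W = (4C−1)/(4C−4)+0.615/C = 1.1395; K_s = 1+0.5/C = 1.0483
F_a = (F_max−F_min)/2 = 211.8 N; F_m = (F_max+F_min)/2 = 300.2 N
τ_a = K_W·8F_aD/(πd³) = 1.1395 × 44.532 = 50.745 MPa
τ_m = K_s·8F_mD/(πd³) = 1.0483 × 63.118 = 66.165 MPa
Goodman: 1/n_f = τ_a/S_se + τ_m/S_su = 50.745/478 + 66.165/1120 = 0.10616 + 0.05908 = 0.16524
n_f = 1/0.16524 = 6.052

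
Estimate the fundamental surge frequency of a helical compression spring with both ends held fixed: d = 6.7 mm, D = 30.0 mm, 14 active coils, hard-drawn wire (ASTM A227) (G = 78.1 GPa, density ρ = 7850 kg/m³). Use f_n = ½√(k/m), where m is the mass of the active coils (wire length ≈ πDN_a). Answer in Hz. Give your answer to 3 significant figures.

189 Hz

k = Gd⁴/(8D³N_a) = (78.1×10³)(6.7⁴)/(8·30.0³·14) = 52.044 N/mm = 52044 N/m
Wire length L = πDN_a = π·30.0·14 = 1319.5 mm
m = ρ·(πd²/4)·L = 7850 × 35.257×10⁻⁶ m² × 1.3195 m = 0.36518 kg
f_n = ½√(k/m) = 0.5·√(52044/0.36518) = 0.5·√(1.4251e+05) = 188.76 Hz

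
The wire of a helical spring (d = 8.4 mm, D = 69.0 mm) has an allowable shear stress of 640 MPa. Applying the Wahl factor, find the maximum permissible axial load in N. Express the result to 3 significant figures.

1830 N

C = D/d = 69.0/8.4 = 8.2143
K_W = (4C−1)/(4C−4) + 0.615/C = 31.857/28.857 + 0.0749 = 1.1788
τ_max = K·8FD/(πd³) → F_max = τ_allow·πd³/(8DK)
F_max = 640·π·8.4³/(8·69.0·1.1788) = 1.1917e+06/650.71 = 1831.4 N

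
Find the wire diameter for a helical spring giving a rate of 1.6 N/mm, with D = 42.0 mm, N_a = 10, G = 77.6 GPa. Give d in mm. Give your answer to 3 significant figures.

3.32 mm

d = (8D³N_a·k / G)^(1/4) = (8·42.0³·10·1.6 / (77.6×10³))^0.25
  = (122.21)^0.25 = 3.3249 mm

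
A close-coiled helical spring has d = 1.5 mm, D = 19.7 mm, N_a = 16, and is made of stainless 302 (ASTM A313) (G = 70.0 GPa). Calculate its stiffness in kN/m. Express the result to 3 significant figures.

0.362 kN/m

k = Gd⁴/(8D³N_a) = (70.0×10³ × 1.5⁴) / (8 × 19.7³ × 16)
  = 354375 / 978608 = 0.36212 N/mm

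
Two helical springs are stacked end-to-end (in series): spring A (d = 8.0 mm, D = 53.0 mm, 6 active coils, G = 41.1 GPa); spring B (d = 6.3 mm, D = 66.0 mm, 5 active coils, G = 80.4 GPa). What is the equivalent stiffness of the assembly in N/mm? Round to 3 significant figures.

7.50 N/mm

k_A = Gd⁴/(8D³N_a) = (41.1×10³)(8.0⁴)/(8·53.0³·6) = 23.558 N/mm
k_B = Gd⁴/(8D³N_a) = (80.4×10³)(6.3⁴)/(8·66.0³·5) = 11.014 N/mm
Series: 1/k_eq = 1/23.558 + 1/11.014 = 0.13325; k_eq = 7.5049 N/mm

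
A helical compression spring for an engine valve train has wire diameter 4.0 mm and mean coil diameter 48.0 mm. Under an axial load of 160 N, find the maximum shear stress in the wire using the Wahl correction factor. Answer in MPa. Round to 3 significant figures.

342 MPa

Spring index C = D/d = 48.0/4.0 = 12.0000
K_W = (4C−1)/(4C−4) + 0.615/C = 47.000/44.000 + 0.0512 = 1.1194
τ₀ = 8FD/(πd³) = 8·160·48.0/(π·4.0³) = 61440/201.06 = 305.58 MPa
τ_max = K·τ₀ = 1.1194 × 305.58 = 342.07 MPa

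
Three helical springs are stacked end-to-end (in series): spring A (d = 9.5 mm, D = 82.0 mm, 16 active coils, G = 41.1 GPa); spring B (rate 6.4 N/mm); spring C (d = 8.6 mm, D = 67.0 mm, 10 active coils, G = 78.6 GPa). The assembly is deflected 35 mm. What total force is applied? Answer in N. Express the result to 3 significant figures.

82.7 N

k_A = Gd⁴/(8D³N_a) = (41.1×10³)(9.5⁴)/(8·82.0³·16) = 4.7433 N/mm
k_C = Gd⁴/(8D³N_a) = (78.6×10³)(8.6⁴)/(8·67.0³·10) = 17.869 N/mm
Series: 1/k_eq = 1/4.7433 + 1/6.4 + 1/17.869 = 0.42303; k_eq = 2.3639 N/mm
F = k_eq·δ = 2.3639·35 = 82.736 N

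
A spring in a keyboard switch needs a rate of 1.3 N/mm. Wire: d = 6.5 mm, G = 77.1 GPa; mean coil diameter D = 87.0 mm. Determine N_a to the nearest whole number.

N_a = Gd⁴/(8D³k) = (77.1×10³ × 6.5⁴)/(8 × 87.0³ × 1.3)
    = 1.37628e+08 / 6.84843e+06 = 20.1 → 20 coils

20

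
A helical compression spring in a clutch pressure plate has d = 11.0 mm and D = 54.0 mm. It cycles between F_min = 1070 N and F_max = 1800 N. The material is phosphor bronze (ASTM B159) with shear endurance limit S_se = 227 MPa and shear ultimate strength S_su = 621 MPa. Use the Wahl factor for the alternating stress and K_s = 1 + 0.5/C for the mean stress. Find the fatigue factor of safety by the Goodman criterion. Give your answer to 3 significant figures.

C = D/d = 54.0/11.0 = 4.9091; K_W = (4C−1)/(4C−4)+0.615/C = 1.3171; K_s = 1+0.5/C = 1.1019
F_a = (F_max−F_min)/2 = 365 N; F_m = (F_max+F_min)/2 = 1435 N
τ_a = K_W·8F_aD/(πd³) = 1.3171 × 37.709 = 49.668 MPa
τ_m = K_s·8F_mD/(πd³) = 1.1019 × 148.25 = 163.35 MPa
Goodman: 1/n_f = τ_a/S_se + τ_m/S_su = 49.668/227 + 163.35/621 = 0.21880 + 0.26305 = 0.48185
n_f = 1/0.48185 = 2.075

2.08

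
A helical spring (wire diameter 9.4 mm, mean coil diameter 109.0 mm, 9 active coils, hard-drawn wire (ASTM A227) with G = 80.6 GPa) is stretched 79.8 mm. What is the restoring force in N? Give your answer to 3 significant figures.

k = Gd⁴/(8D³N_a) = (80.6×10³)(9.4⁴)/(8·109.0³·9) = 6.7489 N/mm
F = k·δ = 6.7489 × 79.8 = 538.56 N

539 N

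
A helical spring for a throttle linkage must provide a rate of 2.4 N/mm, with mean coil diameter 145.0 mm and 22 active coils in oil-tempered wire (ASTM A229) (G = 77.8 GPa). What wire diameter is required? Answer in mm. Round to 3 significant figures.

11.3 mm

d = (8D³N_a·k / G)^(1/4) = (8·145.0³·22·2.4 / (77.8×10³))^0.25
  = (16552)^0.25 = 11.3426 mm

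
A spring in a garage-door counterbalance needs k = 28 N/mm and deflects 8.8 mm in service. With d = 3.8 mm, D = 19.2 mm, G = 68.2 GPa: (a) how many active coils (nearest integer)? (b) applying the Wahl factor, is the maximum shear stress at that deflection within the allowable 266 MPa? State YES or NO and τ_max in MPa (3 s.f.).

(a) 9 coils; (b) NO, τ_max = 286 MPa

N_a = Gd⁴/(8D³k) = (68.2×10³)(3.8⁴)/(8·19.2³·28) = 8.969 → N_a = 9
Actual rate k = Gd⁴/(8D³·9) = 27.905 N/mm
Working load F = kδ = 27.905·8.8 = 245.56 N
C = 19.2/3.8 = 5.0526; K_W = (4C−1)/(4C−4)+0.615/C = 1.3068
τ_max = K_W·8FD/(πd³) = 1.3068·218.8 = 285.93 MPa
τ_max > 266 MPa → exceeds allowable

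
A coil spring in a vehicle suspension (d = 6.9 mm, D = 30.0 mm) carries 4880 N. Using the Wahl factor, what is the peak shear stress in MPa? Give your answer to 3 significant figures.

Spring index C = D/d = 30.0/6.9 = 4.3478
K_W = (4C−1)/(4C−4) + 0.615/C = 16.391/13.391 + 0.1414 = 1.3655
τ₀ = 8FD/(πd³) = 8·4880·30.0/(π·6.9³) = 1.1712e+06/1032 = 1134.8 MPa
τ_max = K·τ₀ = 1.3655 × 1134.8 = 1549.6 MPa

1550 MPa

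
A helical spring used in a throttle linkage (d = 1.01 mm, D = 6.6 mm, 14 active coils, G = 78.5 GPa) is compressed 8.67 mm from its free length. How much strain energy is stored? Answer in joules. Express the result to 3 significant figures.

0.0953 J

k = Gd⁴/(8D³N_a) = (78.5×10³)(1.01⁴)/(8·6.6³·14) = 2.5369 N/mm
U = ½kδ² = 0.5 × 2.5369 × 8.67² = 95.348 N·mm = 0.095348 J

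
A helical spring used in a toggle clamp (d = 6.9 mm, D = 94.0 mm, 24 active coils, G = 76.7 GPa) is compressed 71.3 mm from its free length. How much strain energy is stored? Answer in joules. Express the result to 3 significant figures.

2.77 J

k = Gd⁴/(8D³N_a) = (76.7×10³)(6.9⁴)/(8·94.0³·24) = 1.0902 N/mm
U = ½kδ² = 0.5 × 1.0902 × 71.3² = 2771.1 N·mm = 2.7711 J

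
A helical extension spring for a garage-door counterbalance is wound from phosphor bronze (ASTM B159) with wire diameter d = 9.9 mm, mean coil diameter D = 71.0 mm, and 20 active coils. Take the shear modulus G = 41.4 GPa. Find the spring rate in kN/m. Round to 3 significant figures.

k = Gd⁴/(8D³N_a) = (41.4×10³ × 9.9⁴) / (8 × 71.0³ × 20)
  = 3.97687e+08 / 5.72658e+07 = 6.9446 N/mm

6.94 kN/m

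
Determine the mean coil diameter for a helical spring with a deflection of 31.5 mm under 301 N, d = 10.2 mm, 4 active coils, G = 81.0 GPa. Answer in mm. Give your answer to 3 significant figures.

142 mm

Required rate k = F/δ = 301/31.5 = 9.5556 N/mm
D = (Gd⁴/(8N_a·k))^(1/3) = (81.0×10³·10.2⁴/(8·4·9.5556))^(1/3)
  = (2.86734e+06)^(1/3) = 142.0670 mm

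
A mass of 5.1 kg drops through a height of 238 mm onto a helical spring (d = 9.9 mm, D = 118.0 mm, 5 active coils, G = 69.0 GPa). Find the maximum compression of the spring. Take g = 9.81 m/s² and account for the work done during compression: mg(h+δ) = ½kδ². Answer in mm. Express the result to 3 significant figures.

k = Gd⁴/(8D³N_a) = (69.0×10³)(9.9⁴)/(8·118.0³·5) = 10.085 N/mm
W = mg = 5.1 × 9.81 = 50.031 N
½kδ² − Wδ − Wh = 0 → δ = (W + √(W² + 2kWh))/k
δ = (50.031 + √(2503.1 + 240176))/10.085 = (50.031 + 492.62)/10.085 = 53.807 mm

53.8 mm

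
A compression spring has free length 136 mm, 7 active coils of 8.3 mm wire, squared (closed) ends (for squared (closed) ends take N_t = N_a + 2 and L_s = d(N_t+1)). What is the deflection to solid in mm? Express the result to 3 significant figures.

N_t = 9; L_s = 8.3·10 = 83 mm
δ_solid = L₀ − L_s = 136 − 83 = 53 mm

53.0 mm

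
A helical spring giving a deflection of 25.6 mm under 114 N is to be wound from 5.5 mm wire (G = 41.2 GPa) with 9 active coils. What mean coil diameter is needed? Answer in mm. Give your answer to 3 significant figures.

Required rate k = F/δ = 114/25.6 = 4.4531 N/mm
D = (Gd⁴/(8N_a·k))^(1/3) = (41.2×10³·5.5⁴/(8·9·4.4531))^(1/3)
  = (117585)^(1/3) = 48.9911 mm

49.0 mm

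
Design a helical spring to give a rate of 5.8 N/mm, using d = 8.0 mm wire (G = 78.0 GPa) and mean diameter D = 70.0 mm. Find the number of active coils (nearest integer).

20

N_a = Gd⁴/(8D³k) = (78.0×10³ × 8.0⁴)/(8 × 70.0³ × 5.8)
    = 3.19488e+08 / 1.59152e+07 = 20.07 → 20 coils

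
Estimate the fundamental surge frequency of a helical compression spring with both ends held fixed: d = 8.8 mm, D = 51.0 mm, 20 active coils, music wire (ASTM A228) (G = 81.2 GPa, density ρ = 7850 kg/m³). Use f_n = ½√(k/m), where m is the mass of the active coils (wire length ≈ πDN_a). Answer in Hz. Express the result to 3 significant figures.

61.2 Hz

k = Gd⁴/(8D³N_a) = (81.2×10³)(8.8⁴)/(8·51.0³·20) = 22.943 N/mm = 22943 N/m
Wire length L = πDN_a = π·51.0·20 = 3204.4 mm
m = ρ·(πd²/4)·L = 7850 × 60.821×10⁻⁶ m² × 3.2044 m = 1.5299 kg
f_n = ½√(k/m) = 0.5·√(22943/1.5299) = 0.5·√(14996) = 61.229 Hz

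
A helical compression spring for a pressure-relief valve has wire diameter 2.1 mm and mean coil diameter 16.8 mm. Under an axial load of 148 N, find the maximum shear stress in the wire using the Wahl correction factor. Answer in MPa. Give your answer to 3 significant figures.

809 MPa

Spring index C = D/d = 16.8/2.1 = 8.0000
K_W = (4C−1)/(4C−4) + 0.615/C = 31.000/28.000 + 0.0769 = 1.1840
τ₀ = 8FD/(πd³) = 8·148·16.8/(π·2.1³) = 19891.2/29.094 = 683.68 MPa
τ_max = K·τ₀ = 1.1840 × 683.68 = 809.49 MPa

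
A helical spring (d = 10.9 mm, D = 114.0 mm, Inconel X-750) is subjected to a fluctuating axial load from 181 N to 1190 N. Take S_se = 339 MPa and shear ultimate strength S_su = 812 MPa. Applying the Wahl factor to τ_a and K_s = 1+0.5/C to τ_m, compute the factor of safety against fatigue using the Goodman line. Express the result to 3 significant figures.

1.73

C = D/d = 114.0/10.9 = 10.4587; K_W = (4C−1)/(4C−4)+0.615/C = 1.1381; K_s = 1+0.5/C = 1.0478
F_a = (F_max−F_min)/2 = 504.5 N; F_m = (F_max+F_min)/2 = 685.5 N
τ_a = K_W·8F_aD/(πd³) = 1.1381 × 113.09 = 128.71 MPa
τ_m = K_s·8F_mD/(πd³) = 1.0478 × 153.66 = 161.01 MPa
Goodman: 1/n_f = τ_a/S_se + τ_m/S_su = 128.71/339 + 161.01/812 = 0.37967 + 0.19829 = 0.57796
n_f = 1/0.57796 = 1.73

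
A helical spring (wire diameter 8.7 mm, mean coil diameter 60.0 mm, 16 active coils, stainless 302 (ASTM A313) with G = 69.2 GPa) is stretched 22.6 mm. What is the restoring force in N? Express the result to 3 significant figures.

k = Gd⁴/(8D³N_a) = (69.2×10³)(8.7⁴)/(8·60.0³·16) = 14.339 N/mm
F = k·δ = 14.339 × 22.6 = 324.06 N

324 N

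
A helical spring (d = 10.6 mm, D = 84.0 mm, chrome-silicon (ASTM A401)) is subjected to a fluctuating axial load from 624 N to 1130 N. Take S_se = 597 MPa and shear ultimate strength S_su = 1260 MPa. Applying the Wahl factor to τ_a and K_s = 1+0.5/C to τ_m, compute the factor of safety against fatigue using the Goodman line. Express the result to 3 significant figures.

C = D/d = 84.0/10.6 = 7.9245; K_W = (4C−1)/(4C−4)+0.615/C = 1.1859; K_s = 1+0.5/C = 1.0631
F_a = (F_max−F_min)/2 = 253 N; F_m = (F_max+F_min)/2 = 877 N
τ_a = K_W·8F_aD/(πd³) = 1.1859 × 45.438 = 53.886 MPa
τ_m = K_s·8F_mD/(πd³) = 1.0631 × 157.51 = 167.45 MPa
Goodman: 1/n_f = τ_a/S_se + τ_m/S_su = 53.886/597 + 167.45/1260 = 0.09026 + 0.13289 = 0.22315
n_f = 1/0.22315 = 4.481

4.48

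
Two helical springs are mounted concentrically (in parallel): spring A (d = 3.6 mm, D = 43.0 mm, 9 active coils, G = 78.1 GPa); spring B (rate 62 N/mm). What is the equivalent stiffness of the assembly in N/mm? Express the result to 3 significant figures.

64.3 N/mm

k_A = Gd⁴/(8D³N_a) = (78.1×10³)(3.6⁴)/(8·43.0³·9) = 2.2915 N/mm
Parallel: k_eq = 2.2915 + 62 = 64.292 N/mm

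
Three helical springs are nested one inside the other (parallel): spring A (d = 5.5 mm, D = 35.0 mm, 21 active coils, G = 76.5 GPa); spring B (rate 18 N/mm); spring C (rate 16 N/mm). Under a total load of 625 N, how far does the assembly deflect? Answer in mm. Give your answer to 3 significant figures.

14.3 mm

k_A = Gd⁴/(8D³N_a) = (76.5×10³)(5.5⁴)/(8·35.0³·21) = 9.7185 N/mm
Parallel: k_eq = 9.7185 + 18 + 16 = 43.718 N/mm
δ = F/k_eq = 625/43.718 = 14.296 mm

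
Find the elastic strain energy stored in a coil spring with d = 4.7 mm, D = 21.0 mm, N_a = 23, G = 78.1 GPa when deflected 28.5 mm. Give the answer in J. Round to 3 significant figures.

9.08 J

k = Gd⁴/(8D³N_a) = (78.1×10³)(4.7⁴)/(8·21.0³·23) = 22.365 N/mm
U = ½kδ² = 0.5 × 22.365 × 28.5² = 9082.9 N·mm = 9.0829 J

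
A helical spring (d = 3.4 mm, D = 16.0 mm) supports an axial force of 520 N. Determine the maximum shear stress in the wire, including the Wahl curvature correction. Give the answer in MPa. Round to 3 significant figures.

719 MPa

Spring index C = D/d = 16.0/3.4 = 4.7059
K_W = (4C−1)/(4C−4) + 0.615/C = 17.824/14.824 + 0.1307 = 1.3331
τ₀ = 8FD/(πd³) = 8·520·16.0/(π·3.4³) = 66560/123.48 = 539.05 MPa
τ_max = K·τ₀ = 1.3331 × 539.05 = 718.59 MPa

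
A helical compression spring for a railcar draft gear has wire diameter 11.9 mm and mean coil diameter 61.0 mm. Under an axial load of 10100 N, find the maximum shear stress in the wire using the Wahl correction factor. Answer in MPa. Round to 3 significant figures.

1210 MPa

Spring index C = D/d = 61.0/11.9 = 5.1261
K_W = (4C−1)/(4C−4) + 0.615/C = 19.504/16.504 + 0.1200 = 1.3017
τ₀ = 8FD/(πd³) = 8·10100·61.0/(π·11.9³) = 4.9288e+06/5294.1 = 931 MPa
τ_max = K·τ₀ = 1.3017 × 931 = 1211.9 MPa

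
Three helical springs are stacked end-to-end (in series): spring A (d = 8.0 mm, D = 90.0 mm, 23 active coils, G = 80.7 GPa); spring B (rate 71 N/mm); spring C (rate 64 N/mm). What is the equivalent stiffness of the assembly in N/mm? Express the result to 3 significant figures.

k_A = Gd⁴/(8D³N_a) = (80.7×10³)(8.0⁴)/(8·90.0³·23) = 2.4643 N/mm
Series: 1/k_eq = 1/2.4643 + 1/71 + 1/64 = 0.43551; k_eq = 2.2962 N/mm

2.30 N/mm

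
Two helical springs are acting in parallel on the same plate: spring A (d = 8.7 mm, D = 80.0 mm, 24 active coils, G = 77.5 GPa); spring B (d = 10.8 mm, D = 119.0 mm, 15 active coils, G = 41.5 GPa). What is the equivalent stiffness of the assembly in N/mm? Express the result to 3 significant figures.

k_A = Gd⁴/(8D³N_a) = (77.5×10³)(8.7⁴)/(8·80.0³·24) = 4.5166 N/mm
k_B = Gd⁴/(8D³N_a) = (41.5×10³)(10.8⁴)/(8·119.0³·15) = 2.792 N/mm
Parallel: k_eq = 4.5166 + 2.792 = 7.3086 N/mm

7.31 N/mm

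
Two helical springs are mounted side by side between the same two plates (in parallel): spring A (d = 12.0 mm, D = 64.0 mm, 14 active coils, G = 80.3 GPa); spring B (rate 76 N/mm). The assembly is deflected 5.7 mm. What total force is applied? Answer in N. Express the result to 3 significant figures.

k_A = Gd⁴/(8D³N_a) = (80.3×10³)(12.0⁴)/(8·64.0³·14) = 56.713 N/mm
Parallel: k_eq = 56.713 + 76 = 132.71 N/mm
F = k_eq·δ = 132.71·5.7 = 756.46 N

756 N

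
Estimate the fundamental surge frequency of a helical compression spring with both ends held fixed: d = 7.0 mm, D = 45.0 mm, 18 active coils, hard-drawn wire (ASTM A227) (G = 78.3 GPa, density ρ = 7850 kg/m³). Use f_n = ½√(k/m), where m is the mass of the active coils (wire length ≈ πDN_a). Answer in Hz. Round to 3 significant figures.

k = Gd⁴/(8D³N_a) = (78.3×10³)(7.0⁴)/(8·45.0³·18) = 14.327 N/mm = 14327 N/m
Wire length L = πDN_a = π·45.0·18 = 2544.7 mm
m = ρ·(πd²/4)·L = 7850 × 38.485×10⁻⁶ m² × 2.5447 m = 0.76876 kg
f_n = ½√(k/m) = 0.5·√(14327/0.76876) = 0.5·√(18636) = 68.258 Hz

68.3 Hz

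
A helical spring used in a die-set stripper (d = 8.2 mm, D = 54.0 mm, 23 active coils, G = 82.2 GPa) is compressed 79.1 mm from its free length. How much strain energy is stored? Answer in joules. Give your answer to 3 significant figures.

k = Gd⁴/(8D³N_a) = (82.2×10³)(8.2⁴)/(8·54.0³·23) = 12.827 N/mm
U = ½kδ² = 0.5 × 12.827 × 79.1² = 40128 N·mm = 40.128 J

40.1 J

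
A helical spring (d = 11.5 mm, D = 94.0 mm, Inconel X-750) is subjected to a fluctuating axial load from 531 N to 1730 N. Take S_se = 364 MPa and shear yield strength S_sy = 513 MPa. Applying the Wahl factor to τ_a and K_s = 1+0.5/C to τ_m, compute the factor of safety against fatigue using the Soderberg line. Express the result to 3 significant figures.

C = D/d = 94.0/11.5 = 8.1739; K_W = (4C−1)/(4C−4)+0.615/C = 1.1798; K_s = 1+0.5/C = 1.0612
F_a = (F_max−F_min)/2 = 599.5 N; F_m = (F_max+F_min)/2 = 1130.5 N
τ_a = K_W·8F_aD/(πd³) = 1.1798 × 94.355 = 111.32 MPa
τ_m = K_s·8F_mD/(πd³) = 1.0612 × 177.93 = 188.81 MPa
Soderberg: 1/n_f = τ_a/S_se + τ_m/S_sy = 111.32/364 + 188.81/513 = 0.30582 + 0.36805 = 0.67387
n_f = 1/0.67387 = 1.484

1.48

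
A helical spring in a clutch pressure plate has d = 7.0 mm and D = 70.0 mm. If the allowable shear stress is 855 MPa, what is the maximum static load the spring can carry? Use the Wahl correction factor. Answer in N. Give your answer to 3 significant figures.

C = D/d = 70.0/7.0 = 10.0000
K_W = (4C−1)/(4C−4) + 0.615/C = 39.000/36.000 + 0.0615 = 1.1448
τ_max = K·8FD/(πd³) → F_max = τ_allow·πd³/(8DK)
F_max = 855·π·7.0³/(8·70.0·1.1448) = 9.2132e+05/641.11 = 1437.1 N

1440 N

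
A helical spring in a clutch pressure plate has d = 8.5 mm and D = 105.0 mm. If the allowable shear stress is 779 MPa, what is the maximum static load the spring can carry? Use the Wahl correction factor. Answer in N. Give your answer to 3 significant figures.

C = D/d = 105.0/8.5 = 12.3529
K_W = (4C−1)/(4C−4) + 0.615/C = 48.412/45.412 + 0.0498 = 1.1158
τ_max = K·8FD/(πd³) → F_max = τ_allow·πd³/(8DK)
F_max = 779·π·8.5³/(8·105.0·1.1158) = 1.5029e+06/937.31 = 1603.5 N

1600 N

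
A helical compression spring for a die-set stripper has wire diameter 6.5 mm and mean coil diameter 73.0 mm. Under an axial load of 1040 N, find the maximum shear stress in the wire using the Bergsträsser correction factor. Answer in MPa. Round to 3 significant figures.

788 MPa

Spring index C = D/d = 73.0/6.5 = 11.2308
K_B = (4C+2)/(4C−3) = 46.923/41.923 = 1.1193
τ₀ = 8FD/(πd³) = 8·1040·73.0/(π·6.5³) = 607360/862.76 = 703.97 MPa
τ_max = K·τ₀ = 1.1193 × 703.97 = 787.93 MPa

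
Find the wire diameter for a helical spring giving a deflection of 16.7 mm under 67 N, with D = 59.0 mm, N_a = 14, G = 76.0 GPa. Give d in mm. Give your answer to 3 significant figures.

5.90 mm

Required rate k = F/δ = 67/16.7 = 4.012 N/mm
d = (8D³N_a·k / G)^(1/4) = (8·59.0³·14·4.012 / (76.0×10³))^0.25
  = (1214.3)^0.25 = 5.9031 mm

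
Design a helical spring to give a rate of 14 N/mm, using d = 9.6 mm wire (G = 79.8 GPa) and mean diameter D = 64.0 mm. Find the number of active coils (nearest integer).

N_a = Gd⁴/(8D³k) = (79.8×10³ × 9.6⁴)/(8 × 64.0³ × 14)
    = 6.77779e+08 / 2.93601e+07 = 23.09 → 23 coils

23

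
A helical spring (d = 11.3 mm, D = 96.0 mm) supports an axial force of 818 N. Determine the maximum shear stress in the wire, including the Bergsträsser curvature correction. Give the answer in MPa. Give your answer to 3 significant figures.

161 MPa

Spring index C = D/d = 96.0/11.3 = 8.4956
K_B = (4C+2)/(4C−3) = 35.982/30.982 = 1.1614
τ₀ = 8FD/(πd³) = 8·818·96.0/(π·11.3³) = 628224/4533 = 138.59 MPa
τ_max = K·τ₀ = 1.1614 × 138.59 = 160.96 MPa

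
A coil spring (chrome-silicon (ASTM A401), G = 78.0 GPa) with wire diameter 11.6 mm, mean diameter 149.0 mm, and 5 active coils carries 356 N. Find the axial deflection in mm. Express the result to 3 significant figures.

33.4 mm

k = Gd⁴/(8D³N_a) = (78.0×10³)(11.6⁴)/(8·149.0³·5) = 10.674 N/mm
δ = F/k = 356 / 10.674 = 33.354 mm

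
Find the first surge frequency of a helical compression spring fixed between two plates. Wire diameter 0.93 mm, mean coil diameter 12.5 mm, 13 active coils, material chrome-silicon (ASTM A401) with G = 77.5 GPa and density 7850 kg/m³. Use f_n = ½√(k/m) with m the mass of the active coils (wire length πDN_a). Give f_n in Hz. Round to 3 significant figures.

k = Gd⁴/(8D³N_a) = (77.5×10³)(0.93⁴)/(8·12.5³·13) = 0.28541 N/mm = 285.41 N/m
Wire length L = πDN_a = π·12.5·13 = 510.51 mm
m = ρ·(πd²/4)·L = 7850 × 0.67929×10⁻⁶ m² × 0.51051 m = 0.0027223 kg
f_n = ½√(k/m) = 0.5·√(285.41/0.0027223) = 0.5·√(1.0484e+05) = 161.9 Hz

162 Hz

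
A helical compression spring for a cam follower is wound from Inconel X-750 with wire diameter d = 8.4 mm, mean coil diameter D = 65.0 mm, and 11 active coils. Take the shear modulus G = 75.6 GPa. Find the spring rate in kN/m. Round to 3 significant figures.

k = Gd⁴/(8D³N_a) = (75.6×10³ × 8.4⁴) / (8 × 65.0³ × 11)
  = 3.76391e+08 / 2.4167e+07 = 15.575 N/mm

15.6 kN/m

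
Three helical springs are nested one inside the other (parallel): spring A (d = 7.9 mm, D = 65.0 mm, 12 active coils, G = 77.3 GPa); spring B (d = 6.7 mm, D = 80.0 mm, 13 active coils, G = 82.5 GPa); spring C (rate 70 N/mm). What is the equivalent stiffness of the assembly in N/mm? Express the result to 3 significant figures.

k_A = Gd⁴/(8D³N_a) = (77.3×10³)(7.9⁴)/(8·65.0³·12) = 11.42 N/mm
k_B = Gd⁴/(8D³N_a) = (82.5×10³)(6.7⁴)/(8·80.0³·13) = 3.1221 N/mm
Parallel: k_eq = 11.42 + 3.1221 + 70 = 84.542 N/mm

84.5 N/mm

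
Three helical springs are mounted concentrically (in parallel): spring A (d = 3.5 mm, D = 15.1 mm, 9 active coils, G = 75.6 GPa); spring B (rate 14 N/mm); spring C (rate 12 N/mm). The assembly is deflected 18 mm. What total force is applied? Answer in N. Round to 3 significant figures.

1290 N

k_A = Gd⁴/(8D³N_a) = (75.6×10³)(3.5⁴)/(8·15.1³·9) = 45.765 N/mm
Parallel: k_eq = 45.765 + 14 + 12 = 71.765 N/mm
F = k_eq·δ = 71.765·18 = 1291.8 N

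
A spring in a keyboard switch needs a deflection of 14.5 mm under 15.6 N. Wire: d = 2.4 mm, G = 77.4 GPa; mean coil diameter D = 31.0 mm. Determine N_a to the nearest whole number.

10

Required rate k = F/δ = 15.6/14.5 = 1.0759 N/mm
N_a = Gd⁴/(8D³k) = (77.4×10³ × 2.4⁴)/(8 × 31.0³ × 1.0759)
    = 2.56795e+06 / 256408 = 10.02 → 10 coils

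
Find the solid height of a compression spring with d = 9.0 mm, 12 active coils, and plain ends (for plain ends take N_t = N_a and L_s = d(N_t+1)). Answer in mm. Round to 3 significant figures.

117 mm

plain ends: N_t = N_a = 12
L_s = d·(N_t+1) = 9.0 × 13 = 117 mm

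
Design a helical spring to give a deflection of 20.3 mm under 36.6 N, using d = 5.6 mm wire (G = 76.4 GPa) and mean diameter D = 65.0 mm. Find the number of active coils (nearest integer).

19

Required rate k = F/δ = 36.6/20.3 = 1.803 N/mm
N_a = Gd⁴/(8D³k) = (76.4×10³ × 5.6⁴)/(8 × 65.0³ × 1.803)
    = 7.51355e+07 / 3.96109e+06 = 18.97 → 19 coils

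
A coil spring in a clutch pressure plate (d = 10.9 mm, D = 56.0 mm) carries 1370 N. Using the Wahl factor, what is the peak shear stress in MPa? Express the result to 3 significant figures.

Spring index C = D/d = 56.0/10.9 = 5.1376
K_W = (4C−1)/(4C−4) + 0.615/C = 19.550/16.550 + 0.1197 = 1.3010
τ₀ = 8FD/(πd³) = 8·1370·56.0/(π·10.9³) = 613760/4068.5 = 150.86 MPa
τ_max = K·τ₀ = 1.3010 × 150.86 = 196.26 MPa

196 MPa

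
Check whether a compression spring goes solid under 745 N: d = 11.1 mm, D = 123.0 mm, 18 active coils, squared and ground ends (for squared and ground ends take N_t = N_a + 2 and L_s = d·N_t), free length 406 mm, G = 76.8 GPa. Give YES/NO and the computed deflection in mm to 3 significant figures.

k = Gd⁴/(8D³N_a) = (76.8×10³)(11.1⁴)/(8·123.0³·18) = 4.3509 N/mm
N_t = 20; L_s = 11.1·20 = 222 mm; δ_solid = L₀ − L_s = 406 − 222 = 184 mm
δ = F/k = 745/4.3509 = 171.23 mm
δ < δ_solid → spring does not go solid

NO, δ = 171 mm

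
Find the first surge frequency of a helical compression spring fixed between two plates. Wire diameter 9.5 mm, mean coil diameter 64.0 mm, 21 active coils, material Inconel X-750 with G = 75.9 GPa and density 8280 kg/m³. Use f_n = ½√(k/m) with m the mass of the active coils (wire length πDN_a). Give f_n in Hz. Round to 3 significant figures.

k = Gd⁴/(8D³N_a) = (75.9×10³)(9.5⁴)/(8·64.0³·21) = 14.037 N/mm = 14037 N/m
Wire length L = πDN_a = π·64.0·21 = 4222.3 mm
m = ρ·(πd²/4)·L = 8280 × 70.882×10⁻⁶ m² × 4.2223 m = 2.4781 kg
f_n = ½√(k/m) = 0.5·√(14037/2.4781) = 0.5·√(5664.6) = 37.632 Hz

37.6 Hz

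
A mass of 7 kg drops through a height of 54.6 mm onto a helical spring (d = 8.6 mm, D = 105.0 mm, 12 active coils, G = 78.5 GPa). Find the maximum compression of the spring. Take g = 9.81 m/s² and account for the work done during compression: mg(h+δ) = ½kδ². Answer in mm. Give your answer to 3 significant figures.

65.3 mm

k = Gd⁴/(8D³N_a) = (78.5×10³)(8.6⁴)/(8·105.0³·12) = 3.8639 N/mm
W = mg = 7 × 9.81 = 68.67 N
½kδ² − Wδ − Wh = 0 → δ = (W + √(W² + 2kWh))/k
δ = (68.67 + √(4715.6 + 28974.4))/3.8639 = (68.67 + 183.55)/3.8639 = 65.276 mm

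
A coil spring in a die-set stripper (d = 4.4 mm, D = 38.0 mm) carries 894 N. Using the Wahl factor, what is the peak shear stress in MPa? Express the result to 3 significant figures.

1190 MPa

Spring index C = D/d = 38.0/4.4 = 8.6364
K_W = (4C−1)/(4C−4) + 0.615/C = 33.545/30.545 + 0.0712 = 1.1694
τ₀ = 8FD/(πd³) = 8·894·38.0/(π·4.4³) = 271776/267.61 = 1015.6 MPa
τ_max = K·τ₀ = 1.1694 × 1015.6 = 1187.6 MPa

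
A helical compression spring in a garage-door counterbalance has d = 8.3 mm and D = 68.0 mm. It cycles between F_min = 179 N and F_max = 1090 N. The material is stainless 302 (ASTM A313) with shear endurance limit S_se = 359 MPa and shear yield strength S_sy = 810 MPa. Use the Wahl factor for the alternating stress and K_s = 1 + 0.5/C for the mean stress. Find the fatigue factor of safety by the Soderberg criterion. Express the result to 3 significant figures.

1.42

C = D/d = 68.0/8.3 = 8.1928; K_W = (4C−1)/(4C−4)+0.615/C = 1.1793; K_s = 1+0.5/C = 1.0610
F_a = (F_max−F_min)/2 = 455.5 N; F_m = (F_max+F_min)/2 = 634.5 N
τ_a = K_W·8F_aD/(πd³) = 1.1793 × 137.94 = 162.68 MPa
τ_m = K_s·8F_mD/(πd³) = 1.0610 × 192.15 = 203.88 MPa
Soderberg: 1/n_f = τ_a/S_se + τ_m/S_sy = 162.68/359 + 203.88/810 = 0.45316 + 0.25170 = 0.70486
n_f = 1/0.70486 = 1.419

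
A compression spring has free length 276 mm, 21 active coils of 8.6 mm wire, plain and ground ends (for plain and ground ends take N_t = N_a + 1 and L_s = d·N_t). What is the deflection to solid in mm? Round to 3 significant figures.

86.8 mm

N_t = 22; L_s = 8.6·22 = 189.2 mm
δ_solid = L₀ − L_s = 276 − 189.2 = 86.8 mm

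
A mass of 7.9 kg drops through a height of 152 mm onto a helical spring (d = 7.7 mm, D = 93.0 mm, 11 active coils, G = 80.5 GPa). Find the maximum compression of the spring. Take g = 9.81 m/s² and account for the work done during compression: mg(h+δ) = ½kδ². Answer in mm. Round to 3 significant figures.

98.6 mm

k = Gd⁴/(8D³N_a) = (80.5×10³)(7.7⁴)/(8·93.0³·11) = 3.9979 N/mm
W = mg = 7.9 × 9.81 = 77.499 N
½kδ² − Wδ − Wh = 0 → δ = (W + √(W² + 2kWh))/k
δ = (77.499 + √(6006.1 + 94188.3))/3.9979 = (77.499 + 316.53)/3.9979 = 98.561 mm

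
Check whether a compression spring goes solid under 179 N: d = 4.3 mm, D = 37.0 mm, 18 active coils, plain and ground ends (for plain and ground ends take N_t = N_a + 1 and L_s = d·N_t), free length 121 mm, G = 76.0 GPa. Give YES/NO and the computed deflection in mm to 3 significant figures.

k = Gd⁴/(8D³N_a) = (76.0×10³)(4.3⁴)/(8·37.0³·18) = 3.5622 N/mm
N_t = 19; L_s = 4.3·19 = 81.7 mm; δ_solid = L₀ − L_s = 121 − 81.7 = 39.3 mm
δ = F/k = 179/3.5622 = 50.25 mm
δ ≥ δ_solid → spring goes solid

YES, δ = 50.2 mm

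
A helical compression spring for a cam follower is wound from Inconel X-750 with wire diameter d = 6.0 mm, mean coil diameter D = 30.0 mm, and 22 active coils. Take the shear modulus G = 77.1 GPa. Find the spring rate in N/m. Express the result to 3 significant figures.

k = Gd⁴/(8D³N_a) = (77.1×10³ × 6.0⁴) / (8 × 30.0³ × 22)
  = 9.99216e+07 / 4.752e+06 = 21.027 N/mm = 21027 N/m

21000 N/m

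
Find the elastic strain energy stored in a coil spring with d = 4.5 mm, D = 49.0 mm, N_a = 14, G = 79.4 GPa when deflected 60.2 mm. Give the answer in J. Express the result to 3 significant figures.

4.48 J

k = Gd⁴/(8D³N_a) = (79.4×10³)(4.5⁴)/(8·49.0³·14) = 2.471 N/mm
U = ½kδ² = 0.5 × 2.471 × 60.2² = 4477.4 N·mm = 4.4774 J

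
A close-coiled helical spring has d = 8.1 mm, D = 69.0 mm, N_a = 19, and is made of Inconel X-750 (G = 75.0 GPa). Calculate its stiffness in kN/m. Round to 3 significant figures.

6.47 kN/m

k = Gd⁴/(8D³N_a) = (75.0×10³ × 8.1⁴) / (8 × 69.0³ × 19)
  = 3.2285e+08 / 4.99334e+07 = 6.4656 N/mm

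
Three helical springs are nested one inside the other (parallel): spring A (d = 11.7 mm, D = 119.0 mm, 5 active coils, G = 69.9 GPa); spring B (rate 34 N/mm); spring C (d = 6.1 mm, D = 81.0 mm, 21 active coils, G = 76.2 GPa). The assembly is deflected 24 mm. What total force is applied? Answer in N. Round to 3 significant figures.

k_A = Gd⁴/(8D³N_a) = (69.9×10³)(11.7⁴)/(8·119.0³·5) = 19.432 N/mm
k_C = Gd⁴/(8D³N_a) = (76.2×10³)(6.1⁴)/(8·81.0³·21) = 1.1817 N/mm
Parallel: k_eq = 19.432 + 34 + 1.1817 = 54.614 N/mm
F = k_eq·δ = 54.614·24 = 1310.7 N

1310 N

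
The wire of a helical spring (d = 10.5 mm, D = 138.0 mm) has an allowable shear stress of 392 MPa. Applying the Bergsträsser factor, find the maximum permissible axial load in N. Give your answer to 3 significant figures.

1170 N

C = D/d = 138.0/10.5 = 13.1429
K_B = (4C+2)/(4C−3) = 54.571/49.571 = 1.1009
τ_max = K·8FD/(πd³) → F_max = τ_allow·πd³/(8DK)
F_max = 392·π·10.5³/(8·138.0·1.1009) = 1.4256e+06/1215.4 = 1173 N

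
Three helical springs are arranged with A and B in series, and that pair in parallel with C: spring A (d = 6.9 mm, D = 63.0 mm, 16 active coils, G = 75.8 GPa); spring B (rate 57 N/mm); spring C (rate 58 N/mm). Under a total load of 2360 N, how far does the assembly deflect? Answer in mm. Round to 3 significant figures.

37.5 mm

k_A = Gd⁴/(8D³N_a) = (75.8×10³)(6.9⁴)/(8·63.0³·16) = 5.3683 N/mm
Springs A,B series: k_AB = 1/(1/5.3683+1/57) = 4.9062 N/mm; parallel with C: k_eq = 4.9062+58 = 62.906 N/mm
δ = F/k_eq = 2360/62.906 = 37.516 mm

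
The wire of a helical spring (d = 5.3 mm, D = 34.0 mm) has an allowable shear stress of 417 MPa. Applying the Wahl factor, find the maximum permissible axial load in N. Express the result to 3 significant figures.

C = D/d = 34.0/5.3 = 6.4151
K_W = (4C−1)/(4C−4) + 0.615/C = 24.660/21.660 + 0.0959 = 1.2344
τ_max = K·8FD/(πd³) → F_max = τ_allow·πd³/(8DK)
F_max = 417·π·5.3³/(8·34.0·1.2344) = 1.9504e+05/335.75 = 580.9 N

581 N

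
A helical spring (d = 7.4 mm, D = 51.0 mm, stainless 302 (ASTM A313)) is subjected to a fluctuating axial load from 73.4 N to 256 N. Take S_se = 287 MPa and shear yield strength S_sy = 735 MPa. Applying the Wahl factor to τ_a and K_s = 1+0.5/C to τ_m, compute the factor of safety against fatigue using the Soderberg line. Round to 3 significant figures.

C = D/d = 51.0/7.4 = 6.8919; K_W = (4C−1)/(4C−4)+0.615/C = 1.2165; K_s = 1+0.5/C = 1.0725
F_a = (F_max−F_min)/2 = 91.3 N; F_m = (F_max+F_min)/2 = 164.7 N
τ_a = K_W·8F_aD/(πd³) = 1.2165 × 29.261 = 35.597 MPa
τ_m = K_s·8F_mD/(πd³) = 1.0725 × 52.785 = 56.614 MPa
Soderberg: 1/n_f = τ_a/S_se + τ_m/S_sy = 35.597/287 + 56.614/735 = 0.12403 + 0.07703 = 0.20106
n_f = 1/0.20106 = 4.974

4.97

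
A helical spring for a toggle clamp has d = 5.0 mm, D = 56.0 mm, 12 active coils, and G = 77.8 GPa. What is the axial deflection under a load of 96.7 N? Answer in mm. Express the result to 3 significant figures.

k = Gd⁴/(8D³N_a) = (77.8×10³)(5.0⁴)/(8·56.0³·12) = 2.8842 N/mm
δ = F/k = 96.7 / 2.8842 = 33.528 mm

33.5 mm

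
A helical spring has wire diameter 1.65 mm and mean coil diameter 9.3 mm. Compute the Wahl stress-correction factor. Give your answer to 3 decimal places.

1.271

C = D/d = 9.3/1.65 = 5.6364
K_W = (4C−1)/(4C−4) + 0.615/C = 21.545/18.545 + 0.1091 = 1.2709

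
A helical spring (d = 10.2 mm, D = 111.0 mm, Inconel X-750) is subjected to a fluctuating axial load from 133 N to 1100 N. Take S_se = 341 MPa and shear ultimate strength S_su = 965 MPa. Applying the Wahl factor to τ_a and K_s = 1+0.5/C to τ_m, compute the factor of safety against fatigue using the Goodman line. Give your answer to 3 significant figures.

1.65

C = D/d = 111.0/10.2 = 10.8824; K_W = (4C−1)/(4C−4)+0.615/C = 1.1324; K_s = 1+0.5/C = 1.0459
F_a = (F_max−F_min)/2 = 483.5 N; F_m = (F_max+F_min)/2 = 616.5 N
τ_a = K_W·8F_aD/(πd³) = 1.1324 × 128.78 = 145.83 MPa
τ_m = K_s·8F_mD/(πd³) = 1.0459 × 164.21 = 171.75 MPa
Goodman: 1/n_f = τ_a/S_se + τ_m/S_su = 145.83/341 + 171.75/965 = 0.42767 + 0.17798 = 0.60565
n_f = 1/0.60565 = 1.651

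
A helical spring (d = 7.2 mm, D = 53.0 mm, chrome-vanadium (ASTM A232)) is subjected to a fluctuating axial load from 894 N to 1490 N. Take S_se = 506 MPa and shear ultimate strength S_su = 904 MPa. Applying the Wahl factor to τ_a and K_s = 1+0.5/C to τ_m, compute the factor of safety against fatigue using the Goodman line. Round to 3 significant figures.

1.31

C = D/d = 53.0/7.2 = 7.3611; K_W = (4C−1)/(4C−4)+0.615/C = 1.2015; K_s = 1+0.5/C = 1.0679
F_a = (F_max−F_min)/2 = 298 N; F_m = (F_max+F_min)/2 = 1192 N
τ_a = K_W·8F_aD/(πd³) = 1.2015 × 107.75 = 129.46 MPa
τ_m = K_s·8F_mD/(πd³) = 1.0679 × 431.02 = 460.29 MPa
Goodman: 1/n_f = τ_a/S_se + τ_m/S_su = 129.46/506 + 460.29/904 = 0.25585 + 0.50917 = 0.76503
n_f = 1/0.76503 = 1.307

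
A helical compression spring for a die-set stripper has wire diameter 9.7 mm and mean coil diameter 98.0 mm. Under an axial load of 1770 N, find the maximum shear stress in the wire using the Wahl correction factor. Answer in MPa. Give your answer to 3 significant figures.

Spring index C = D/d = 98.0/9.7 = 10.1031
K_W = (4C−1)/(4C−4) + 0.615/C = 39.412/36.412 + 0.0609 = 1.1433
τ₀ = 8FD/(πd³) = 8·1770·98.0/(π·9.7³) = 1.38768e+06/2867.2 = 483.98 MPa
τ_max = K·τ₀ = 1.1433 × 483.98 = 553.31 MPa

553 MPa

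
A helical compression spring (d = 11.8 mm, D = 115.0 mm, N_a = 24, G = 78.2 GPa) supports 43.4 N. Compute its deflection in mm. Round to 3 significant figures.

k = Gd⁴/(8D³N_a) = (78.2×10³)(11.8⁴)/(8·115.0³·24) = 5.1921 N/mm
δ = F/k = 43.4 / 5.1921 = 8.3589 mm

8.36 mm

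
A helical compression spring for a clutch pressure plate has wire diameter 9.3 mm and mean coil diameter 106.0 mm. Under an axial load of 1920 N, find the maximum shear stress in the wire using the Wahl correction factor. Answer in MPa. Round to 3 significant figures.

726 MPa

Spring index C = D/d = 106.0/9.3 = 11.3978
K_W = (4C−1)/(4C−4) + 0.615/C = 44.591/41.591 + 0.0540 = 1.1261
τ₀ = 8FD/(πd³) = 8·1920·106.0/(π·9.3³) = 1.62816e+06/2527 = 644.32 MPa
τ_max = K·τ₀ = 1.1261 × 644.32 = 725.56 MPa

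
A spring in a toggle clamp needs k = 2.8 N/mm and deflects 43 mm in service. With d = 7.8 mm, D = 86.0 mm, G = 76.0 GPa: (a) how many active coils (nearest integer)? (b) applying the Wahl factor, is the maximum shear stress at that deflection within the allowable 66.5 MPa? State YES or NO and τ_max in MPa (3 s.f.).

N_a = Gd⁴/(8D³k) = (76.0×10³)(7.8⁴)/(8·86.0³·2.8) = 19.74 → N_a = 20
Actual rate k = Gd⁴/(8D³·20) = 2.7642 N/mm
Working load F = kδ = 2.7642·43 = 118.86 N
C = 86.0/7.8 = 11.0256; K_W = (4C−1)/(4C−4)+0.615/C = 1.1306
τ_max = K_W·8FD/(πd³) = 1.1306·54.853 = 62.016 MPa
τ_max ≤ 66.5 MPa → acceptable

(a) 20 coils; (b) YES, τ_max = 62.0 MPa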